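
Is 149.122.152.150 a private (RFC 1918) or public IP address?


RFC 1918 private ranges:
  10.0.0.0/8 (10.0.0.0 - 10.255.255.255)
  172.16.0.0/12 (172.16.0.0 - 172.31.255.255)
  192.168.0.0/16 (192.168.0.0 - 192.168.255.255)
Public (not in any RFC 1918 range)


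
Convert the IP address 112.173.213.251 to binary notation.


112 = 01110000
173 = 10101101
213 = 11010101
251 = 11111011
Binary: 01110000.10101101.11010101.11111011


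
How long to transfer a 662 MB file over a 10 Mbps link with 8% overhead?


Effective throughput = 10 * (1 - 8/100) = 9.2 Mbps
File size in Mb = 662 * 8 = 5296 Mb
Time = 5296 / 9.2
Time = 575.6522 seconds


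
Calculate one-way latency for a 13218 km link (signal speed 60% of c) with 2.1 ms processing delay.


Speed = 0.6 * 3e5 km/s = 180000 km/s
Propagation delay = 13218 / 180000 = 0.0734 s = 73.4333 ms
Processing delay = 2.1 ms
Total one-way latency = 75.5333 ms


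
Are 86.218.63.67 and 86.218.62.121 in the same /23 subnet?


Mask: 255.255.254.0
86.218.63.67 AND mask = 86.218.62.0
86.218.62.121 AND mask = 86.218.62.0
Yes, same subnet (86.218.62.0)


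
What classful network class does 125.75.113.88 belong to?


First octet: 125
Binary: 01111101
0xxxxxxx -> Class A (1-126)
Class A, default mask 255.0.0.0 (/8)


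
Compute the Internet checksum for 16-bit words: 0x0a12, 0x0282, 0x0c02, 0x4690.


Sum all words (with carry folding):
+ 0x0a12 = 0x0a12
+ 0x0282 = 0x0c94
+ 0x0c02 = 0x1896
+ 0x4690 = 0x5f26
One's complement: ~0x5f26
Checksum = 0xa0d9


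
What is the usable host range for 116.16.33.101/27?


Network: 116.16.33.96
Broadcast: 116.16.33.127
First usable = network + 1
Last usable = broadcast - 1
Range: 116.16.33.97 to 116.16.33.126


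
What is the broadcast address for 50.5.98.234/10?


Network: 50.0.0.0/10
Host bits = 22
Set all host bits to 1:
Broadcast: 50.63.255.255


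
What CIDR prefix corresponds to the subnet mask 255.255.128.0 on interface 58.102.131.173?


Binary: 11111111.11111111.10000000.00000000
Count leading 1s
Prefix: /17


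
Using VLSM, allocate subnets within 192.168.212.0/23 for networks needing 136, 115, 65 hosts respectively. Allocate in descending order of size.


136 hosts -> /24 (254 usable): 192.168.212.0/24
115 hosts -> /25 (126 usable): 192.168.213.0/25
65 hosts -> /25 (126 usable): 192.168.213.128/25
Allocation: 192.168.212.0/24 (136 hosts, 254 usable); 192.168.213.0/25 (115 hosts, 126 usable); 192.168.213.128/25 (65 hosts, 126 usable)


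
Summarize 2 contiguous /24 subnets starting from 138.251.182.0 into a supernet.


Original prefix: /24
Number of subnets: 2 = 2^1
New prefix = 24 - 1 = 23
Supernet: 138.251.182.0/23


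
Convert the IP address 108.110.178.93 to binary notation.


108 = 01101100
110 = 01101110
178 = 10110010
93 = 01011101
Binary: 01101100.01101110.10110010.01011101


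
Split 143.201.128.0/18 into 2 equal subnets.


New prefix = 18 + 1 = 19
Each subnet has 8192 addresses
  143.201.128.0/19
  143.201.160.0/19
Subnets: 143.201.128.0/19, 143.201.160.0/19


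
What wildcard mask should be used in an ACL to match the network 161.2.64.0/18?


Subnet mask: 255.255.192.0
Wildcard = 255.255.255.255 - subnet mask
255 - 255 = 0
255 - 255 = 0
255 - 192 = 63
255 - 0 = 255
Wildcard: 0.0.63.255


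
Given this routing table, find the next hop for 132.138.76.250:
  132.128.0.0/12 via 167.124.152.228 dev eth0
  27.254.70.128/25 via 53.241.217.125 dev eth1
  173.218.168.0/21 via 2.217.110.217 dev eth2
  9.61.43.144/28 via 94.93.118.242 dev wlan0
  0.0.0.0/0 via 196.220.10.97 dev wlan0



Longest prefix match for 132.138.76.250:
  /12 132.128.0.0: MATCH
  /25 27.254.70.128: no
  /21 173.218.168.0: no
  /28 9.61.43.144: no
  /0 0.0.0.0: MATCH
Selected: next-hop 167.124.152.228 via eth0 (matched /12)


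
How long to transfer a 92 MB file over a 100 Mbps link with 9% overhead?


Effective throughput = 100 * (1 - 9/100) = 91 Mbps
File size in Mb = 92 * 8 = 736 Mb
Time = 736 / 91
Time = 8.0879 seconds


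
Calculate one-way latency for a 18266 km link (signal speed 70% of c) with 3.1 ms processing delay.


Speed = 0.7 * 3e5 km/s = 210000 km/s
Propagation delay = 18266 / 210000 = 0.087 s = 86.981 ms
Processing delay = 3.1 ms
Total one-way latency = 90.081 ms


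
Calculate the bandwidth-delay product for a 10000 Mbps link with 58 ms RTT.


BDP = bandwidth * RTT
= 10000 Mbps * 58 ms
= 10000 * 1e6 * 58 / 1000 bits
= 580000000 bits
= 72500000 bytes
= 70800.7812 KB
BDP = 580000000 bits (72500000 bytes)


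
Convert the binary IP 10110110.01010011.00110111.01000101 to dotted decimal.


10110110 = 182
01010011 = 83
00110111 = 55
01000101 = 69
IP: 182.83.55.69


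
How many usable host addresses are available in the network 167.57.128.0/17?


Host bits = 32 - 17 = 15
Total addresses = 2^15 = 32768
Usable = total - 2 (network and broadcast)
Usable hosts: 32766


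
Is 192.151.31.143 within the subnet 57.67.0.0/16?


Subnet network: 57.67.0.0
Test IP AND mask: 192.151.0.0
No, 192.151.31.143 is not in 57.67.0.0/16


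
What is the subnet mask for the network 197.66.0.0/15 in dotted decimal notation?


/15 means 15 network bits, 17 host bits
Binary: 11111111111111100000000000000000
Mask: 255.254.0.0


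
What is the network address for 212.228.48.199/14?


IP:   11010100.11100100.00110000.11000111
Mask: 11111111.11111100.00000000.00000000
AND operation:
Net:  11010100.11100100.00000000.00000000
Network: 212.228.0.0/14


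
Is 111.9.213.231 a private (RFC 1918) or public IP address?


RFC 1918 private ranges:
  10.0.0.0/8 (10.0.0.0 - 10.255.255.255)
  172.16.0.0/12 (172.16.0.0 - 172.31.255.255)
  192.168.0.0/16 (192.168.0.0 - 192.168.255.255)
Public (not in any RFC 1918 range)


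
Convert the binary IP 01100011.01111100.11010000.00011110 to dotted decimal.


01100011 = 99
01111100 = 124
11010000 = 208
00011110 = 30
IP: 99.124.208.30


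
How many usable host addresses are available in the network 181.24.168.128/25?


Host bits = 32 - 25 = 7
Total addresses = 2^7 = 128
Usable = total - 2 (network and broadcast)
Usable hosts: 126


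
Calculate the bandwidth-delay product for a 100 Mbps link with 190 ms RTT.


BDP = bandwidth * RTT
= 100 Mbps * 190 ms
= 100 * 1e6 * 190 / 1000 bits
= 19000000 bits
= 2375000 bytes
= 2319.3359 KB
BDP = 19000000 bits (2375000 bytes)


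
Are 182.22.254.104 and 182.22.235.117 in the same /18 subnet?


Mask: 255.255.192.0
182.22.254.104 AND mask = 182.22.192.0
182.22.235.117 AND mask = 182.22.192.0
Yes, same subnet (182.22.192.0)


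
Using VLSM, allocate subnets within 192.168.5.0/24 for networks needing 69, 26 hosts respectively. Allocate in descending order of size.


69 hosts -> /25 (126 usable): 192.168.5.0/25
26 hosts -> /27 (30 usable): 192.168.5.128/27
Allocation: 192.168.5.0/25 (69 hosts, 126 usable); 192.168.5.128/27 (26 hosts, 30 usable)


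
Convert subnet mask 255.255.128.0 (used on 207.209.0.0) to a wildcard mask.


Subnet mask: 255.255.128.0
Wildcard = 255.255.255.255 - subnet mask
255 - 255 = 0
255 - 255 = 0
255 - 128 = 127
255 - 0 = 255
Wildcard: 0.0.127.255


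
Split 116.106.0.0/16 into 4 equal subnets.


New prefix = 16 + 2 = 18
Each subnet has 16384 addresses
  116.106.0.0/18
  116.106.64.0/18
  116.106.128.0/18
  116.106.192.0/18
Subnets: 116.106.0.0/18, 116.106.64.0/18, 116.106.128.0/18, 116.106.192.0/18


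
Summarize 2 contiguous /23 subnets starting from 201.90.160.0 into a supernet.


Original prefix: /23
Number of subnets: 2 = 2^1
New prefix = 23 - 1 = 22
Supernet: 201.90.160.0/22


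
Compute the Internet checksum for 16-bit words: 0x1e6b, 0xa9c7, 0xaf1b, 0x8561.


Sum all words (with carry folding):
+ 0x1e6b = 0x1e6b
+ 0xa9c7 = 0xc832
+ 0xaf1b = 0x774e
+ 0x8561 = 0xfcaf
One's complement: ~0xfcaf
Checksum = 0x0350


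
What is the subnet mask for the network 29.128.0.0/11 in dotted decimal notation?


/11 means 11 network bits, 21 host bits
Binary: 11111111111000000000000000000000
Mask: 255.224.0.0


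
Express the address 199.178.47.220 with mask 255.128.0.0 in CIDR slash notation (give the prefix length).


Binary: 11111111.10000000.00000000.00000000
Count leading 1s
Prefix: /9


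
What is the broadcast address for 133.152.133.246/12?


Network: 133.144.0.0/12
Host bits = 20
Set all host bits to 1:
Broadcast: 133.159.255.255


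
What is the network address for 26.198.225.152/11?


IP:   00011010.11000110.11100001.10011000
Mask: 11111111.11100000.00000000.00000000
AND operation:
Net:  00011010.11000000.00000000.00000000
Network: 26.192.0.0/11


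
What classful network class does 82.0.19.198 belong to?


First octet: 82
Binary: 01010010
0xxxxxxx -> Class A (1-126)
Class A, default mask 255.0.0.0 (/8)


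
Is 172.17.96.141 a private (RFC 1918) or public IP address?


RFC 1918 private ranges:
  10.0.0.0/8 (10.0.0.0 - 10.255.255.255)
  172.16.0.0/12 (172.16.0.0 - 172.31.255.255)
  192.168.0.0/16 (192.168.0.0 - 192.168.255.255)
Private (in 172.16.0.0/12)


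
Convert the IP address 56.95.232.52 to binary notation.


56 = 00111000
95 = 01011111
232 = 11101000
52 = 00110100
Binary: 00111000.01011111.11101000.00110100


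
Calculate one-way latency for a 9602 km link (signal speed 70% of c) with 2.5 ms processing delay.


Speed = 0.7 * 3e5 km/s = 210000 km/s
Propagation delay = 9602 / 210000 = 0.0457 s = 45.7238 ms
Processing delay = 2.5 ms
Total one-way latency = 48.2238 ms


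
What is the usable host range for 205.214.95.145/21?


Network: 205.214.88.0
Broadcast: 205.214.95.255
First usable = network + 1
Last usable = broadcast - 1
Range: 205.214.88.1 to 205.214.95.254


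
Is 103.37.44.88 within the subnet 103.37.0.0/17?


Subnet network: 103.37.0.0
Test IP AND mask: 103.37.0.0
Yes, 103.37.44.88 is in 103.37.0.0/17


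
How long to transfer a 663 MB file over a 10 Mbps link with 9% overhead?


Effective throughput = 10 * (1 - 9/100) = 9.1 Mbps
File size in Mb = 663 * 8 = 5304 Mb
Time = 5304 / 9.1
Time = 582.8571 seconds


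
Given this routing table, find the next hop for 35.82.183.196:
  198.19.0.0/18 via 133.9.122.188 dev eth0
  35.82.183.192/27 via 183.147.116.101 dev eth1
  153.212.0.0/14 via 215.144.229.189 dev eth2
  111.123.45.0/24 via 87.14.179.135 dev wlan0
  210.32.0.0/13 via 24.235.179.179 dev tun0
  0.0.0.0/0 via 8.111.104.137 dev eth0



Longest prefix match for 35.82.183.196:
  /18 198.19.0.0: no
  /27 35.82.183.192: MATCH
  /14 153.212.0.0: no
  /24 111.123.45.0: no
  /13 210.32.0.0: no
  /0 0.0.0.0: MATCH
Selected: next-hop 183.147.116.101 via eth1 (matched /27)


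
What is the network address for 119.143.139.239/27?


IP:   01110111.10001111.10001011.11101111
Mask: 11111111.11111111.11111111.11100000
AND operation:
Net:  01110111.10001111.10001011.11100000
Network: 119.143.139.224/27


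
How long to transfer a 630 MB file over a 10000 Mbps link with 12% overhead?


Effective throughput = 10000 * (1 - 12/100) = 8800 Mbps
File size in Mb = 630 * 8 = 5040 Mb
Time = 5040 / 8800
Time = 0.5727 seconds


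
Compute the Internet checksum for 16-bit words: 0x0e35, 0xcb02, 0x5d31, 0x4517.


Sum all words (with carry folding):
+ 0x0e35 = 0x0e35
+ 0xcb02 = 0xd937
+ 0x5d31 = 0x3669
+ 0x4517 = 0x7b80
One's complement: ~0x7b80
Checksum = 0x847f


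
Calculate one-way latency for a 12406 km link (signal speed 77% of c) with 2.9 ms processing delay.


Speed = 0.77 * 3e5 km/s = 231000 km/s
Propagation delay = 12406 / 231000 = 0.0537 s = 53.7056 ms
Processing delay = 2.9 ms
Total one-way latency = 56.6056 ms


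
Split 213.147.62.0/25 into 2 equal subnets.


New prefix = 25 + 1 = 26
Each subnet has 64 addresses
  213.147.62.0/26
  213.147.62.64/26
Subnets: 213.147.62.0/26, 213.147.62.64/26


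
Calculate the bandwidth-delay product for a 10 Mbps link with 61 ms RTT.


BDP = bandwidth * RTT
= 10 Mbps * 61 ms
= 10 * 1e6 * 61 / 1000 bits
= 610000 bits
= 76250 bytes
= 74.4629 KB
BDP = 610000 bits (76250 bytes)


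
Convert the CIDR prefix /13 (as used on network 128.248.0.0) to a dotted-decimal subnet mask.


/13 means 13 network bits, 19 host bits
Binary: 11111111111110000000000000000000
Mask: 255.248.0.0


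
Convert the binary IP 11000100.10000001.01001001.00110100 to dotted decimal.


11000100 = 196
10000001 = 129
01001001 = 73
00110100 = 52
IP: 196.129.73.52


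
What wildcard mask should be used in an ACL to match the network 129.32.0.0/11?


Subnet mask: 255.224.0.0
Wildcard = 255.255.255.255 - subnet mask
255 - 255 = 0
255 - 224 = 31
255 - 0 = 255
255 - 0 = 255
Wildcard: 0.31.255.255


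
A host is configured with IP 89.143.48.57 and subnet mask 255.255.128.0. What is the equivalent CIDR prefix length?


Binary: 11111111.11111111.10000000.00000000
Count leading 1s
Prefix: /17


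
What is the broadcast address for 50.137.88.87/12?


Network: 50.128.0.0/12
Host bits = 20
Set all host bits to 1:
Broadcast: 50.143.255.255


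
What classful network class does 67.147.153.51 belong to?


First octet: 67
Binary: 01000011
0xxxxxxx -> Class A (1-126)
Class A, default mask 255.0.0.0 (/8)


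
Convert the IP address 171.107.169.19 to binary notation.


171 = 10101011
107 = 01101011
169 = 10101001
19 = 00010011
Binary: 10101011.01101011.10101001.00010011


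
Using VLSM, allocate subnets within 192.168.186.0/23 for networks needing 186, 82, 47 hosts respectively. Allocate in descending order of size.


186 hosts -> /24 (254 usable): 192.168.186.0/24
82 hosts -> /25 (126 usable): 192.168.187.0/25
47 hosts -> /26 (62 usable): 192.168.187.128/26
Allocation: 192.168.186.0/24 (186 hosts, 254 usable); 192.168.187.0/25 (82 hosts, 126 usable); 192.168.187.128/26 (47 hosts, 62 usable)


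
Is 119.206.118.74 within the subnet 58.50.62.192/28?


Subnet network: 58.50.62.192
Test IP AND mask: 119.206.118.64
No, 119.206.118.74 is not in 58.50.62.192/28


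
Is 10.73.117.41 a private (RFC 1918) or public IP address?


RFC 1918 private ranges:
  10.0.0.0/8 (10.0.0.0 - 10.255.255.255)
  172.16.0.0/12 (172.16.0.0 - 172.31.255.255)
  192.168.0.0/16 (192.168.0.0 - 192.168.255.255)
Private (in 10.0.0.0/8)


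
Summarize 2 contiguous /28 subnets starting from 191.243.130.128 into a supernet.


Original prefix: /28
Number of subnets: 2 = 2^1
New prefix = 28 - 1 = 27
Supernet: 191.243.130.128/27


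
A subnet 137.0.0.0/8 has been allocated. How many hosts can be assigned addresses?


Host bits = 32 - 8 = 24
Total addresses = 2^24 = 16777216
Usable = total - 2 (network and broadcast)
Usable hosts: 16777214


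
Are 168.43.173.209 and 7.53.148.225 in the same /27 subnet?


Mask: 255.255.255.224
168.43.173.209 AND mask = 168.43.173.192
7.53.148.225 AND mask = 7.53.148.224
No, different subnets (168.43.173.192 vs 7.53.148.224)


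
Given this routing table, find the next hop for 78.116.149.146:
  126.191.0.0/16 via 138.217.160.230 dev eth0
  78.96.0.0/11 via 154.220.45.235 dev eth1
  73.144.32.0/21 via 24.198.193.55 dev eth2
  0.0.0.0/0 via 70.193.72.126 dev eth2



Longest prefix match for 78.116.149.146:
  /16 126.191.0.0: no
  /11 78.96.0.0: MATCH
  /21 73.144.32.0: no
  /0 0.0.0.0: MATCH
Selected: next-hop 154.220.45.235 via eth1 (matched /11)


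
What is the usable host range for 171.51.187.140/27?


Network: 171.51.187.128
Broadcast: 171.51.187.159
First usable = network + 1
Last usable = broadcast - 1
Range: 171.51.187.129 to 171.51.187.158


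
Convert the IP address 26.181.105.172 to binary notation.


26 = 00011010
181 = 10110101
105 = 01101001
172 = 10101100
Binary: 00011010.10110101.01101001.10101100


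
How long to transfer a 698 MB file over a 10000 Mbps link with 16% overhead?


Effective throughput = 10000 * (1 - 16/100) = 8400 Mbps
File size in Mb = 698 * 8 = 5584 Mb
Time = 5584 / 8400
Time = 0.6648 seconds


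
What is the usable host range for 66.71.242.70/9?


Network: 66.0.0.0
Broadcast: 66.127.255.255
First usable = network + 1
Last usable = broadcast - 1
Range: 66.0.0.1 to 66.127.255.254


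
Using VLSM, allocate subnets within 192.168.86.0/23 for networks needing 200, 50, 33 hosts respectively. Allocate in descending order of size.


200 hosts -> /24 (254 usable): 192.168.86.0/24
50 hosts -> /26 (62 usable): 192.168.87.0/26
33 hosts -> /26 (62 usable): 192.168.87.64/26
Allocation: 192.168.86.0/24 (200 hosts, 254 usable); 192.168.87.0/26 (50 hosts, 62 usable); 192.168.87.64/26 (33 hosts, 62 usable)


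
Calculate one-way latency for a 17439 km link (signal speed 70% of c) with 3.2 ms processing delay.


Speed = 0.7 * 3e5 km/s = 210000 km/s
Propagation delay = 17439 / 210000 = 0.083 s = 83.0429 ms
Processing delay = 3.2 ms
Total one-way latency = 86.2429 ms


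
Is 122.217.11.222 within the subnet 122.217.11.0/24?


Subnet network: 122.217.11.0
Test IP AND mask: 122.217.11.0
Yes, 122.217.11.222 is in 122.217.11.0/24


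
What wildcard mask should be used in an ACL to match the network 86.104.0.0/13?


Subnet mask: 255.248.0.0
Wildcard = 255.255.255.255 - subnet mask
255 - 255 = 0
255 - 248 = 7
255 - 0 = 255
255 - 0 = 255
Wildcard: 0.7.255.255


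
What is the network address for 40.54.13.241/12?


IP:   00101000.00110110.00001101.11110001
Mask: 11111111.11110000.00000000.00000000
AND operation:
Net:  00101000.00110000.00000000.00000000
Network: 40.48.0.0/12


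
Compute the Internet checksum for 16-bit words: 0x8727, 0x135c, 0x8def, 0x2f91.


Sum all words (with carry folding):
+ 0x8727 = 0x8727
+ 0x135c = 0x9a83
+ 0x8def = 0x2873
+ 0x2f91 = 0x5804
One's complement: ~0x5804
Checksum = 0xa7fb


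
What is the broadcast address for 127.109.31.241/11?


Network: 127.96.0.0/11
Host bits = 21
Set all host bits to 1:
Broadcast: 127.127.255.255


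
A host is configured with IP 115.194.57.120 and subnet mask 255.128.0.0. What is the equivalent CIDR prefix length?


Binary: 11111111.10000000.00000000.00000000
Count leading 1s
Prefix: /9


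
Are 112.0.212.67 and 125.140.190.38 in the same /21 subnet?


Mask: 255.255.248.0
112.0.212.67 AND mask = 112.0.208.0
125.140.190.38 AND mask = 125.140.184.0
No, different subnets (112.0.208.0 vs 125.140.184.0)


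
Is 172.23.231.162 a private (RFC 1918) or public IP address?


RFC 1918 private ranges:
  10.0.0.0/8 (10.0.0.0 - 10.255.255.255)
  172.16.0.0/12 (172.16.0.0 - 172.31.255.255)
  192.168.0.0/16 (192.168.0.0 - 192.168.255.255)
Private (in 172.16.0.0/12)


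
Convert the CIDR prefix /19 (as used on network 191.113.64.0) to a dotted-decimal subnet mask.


/19 means 19 network bits, 13 host bits
Binary: 11111111111111111110000000000000
Mask: 255.255.224.0


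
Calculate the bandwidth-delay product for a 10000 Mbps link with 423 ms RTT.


BDP = bandwidth * RTT
= 10000 Mbps * 423 ms
= 10000 * 1e6 * 423 / 1000 bits
= 4230000000 bits
= 528750000 bytes
= 516357.4219 KB
BDP = 4230000000 bits (528750000 bytes)


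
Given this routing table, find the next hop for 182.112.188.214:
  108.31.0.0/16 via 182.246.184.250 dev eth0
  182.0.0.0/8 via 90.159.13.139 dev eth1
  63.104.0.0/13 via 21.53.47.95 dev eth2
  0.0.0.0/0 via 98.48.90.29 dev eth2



Longest prefix match for 182.112.188.214:
  /16 108.31.0.0: no
  /8 182.0.0.0: MATCH
  /13 63.104.0.0: no
  /0 0.0.0.0: MATCH
Selected: next-hop 90.159.13.139 via eth1 (matched /8)


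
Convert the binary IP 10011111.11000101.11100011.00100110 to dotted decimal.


10011111 = 159
11000101 = 197
11100011 = 227
00100110 = 38
IP: 159.197.227.38


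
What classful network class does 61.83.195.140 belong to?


First octet: 61
Binary: 00111101
0xxxxxxx -> Class A (1-126)
Class A, default mask 255.0.0.0 (/8)


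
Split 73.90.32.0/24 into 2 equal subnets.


New prefix = 24 + 1 = 25
Each subnet has 128 addresses
  73.90.32.0/25
  73.90.32.128/25
Subnets: 73.90.32.0/25, 73.90.32.128/25


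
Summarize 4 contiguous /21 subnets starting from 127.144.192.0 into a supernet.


Original prefix: /21
Number of subnets: 4 = 2^2
New prefix = 21 - 2 = 19
Supernet: 127.144.192.0/19


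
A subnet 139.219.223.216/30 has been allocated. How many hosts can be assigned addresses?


Host bits = 32 - 30 = 2
Total addresses = 2^2 = 4
Usable = total - 2 (network and broadcast)
Usable hosts: 2


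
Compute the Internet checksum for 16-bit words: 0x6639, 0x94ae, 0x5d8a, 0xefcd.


Sum all words (with carry folding):
+ 0x6639 = 0x6639
+ 0x94ae = 0xfae7
+ 0x5d8a = 0x5872
+ 0xefcd = 0x4840
One's complement: ~0x4840
Checksum = 0xb7bf


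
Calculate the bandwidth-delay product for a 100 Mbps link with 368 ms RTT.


BDP = bandwidth * RTT
= 100 Mbps * 368 ms
= 100 * 1e6 * 368 / 1000 bits
= 36800000 bits
= 4600000 bytes
= 4492.1875 KB
BDP = 36800000 bits (4600000 bytes)


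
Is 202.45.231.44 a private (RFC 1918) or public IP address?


RFC 1918 private ranges:
  10.0.0.0/8 (10.0.0.0 - 10.255.255.255)
  172.16.0.0/12 (172.16.0.0 - 172.31.255.255)
  192.168.0.0/16 (192.168.0.0 - 192.168.255.255)
Public (not in any RFC 1918 range)


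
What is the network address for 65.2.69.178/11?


IP:   01000001.00000010.01000101.10110010
Mask: 11111111.11100000.00000000.00000000
AND operation:
Net:  01000001.00000000.00000000.00000000
Network: 65.0.0.0/11


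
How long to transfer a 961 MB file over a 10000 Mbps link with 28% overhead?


Effective throughput = 10000 * (1 - 28/100) = 7200 Mbps
File size in Mb = 961 * 8 = 7688 Mb
Time = 7688 / 7200
Time = 1.0678 seconds


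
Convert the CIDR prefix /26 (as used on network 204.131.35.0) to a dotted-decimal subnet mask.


/26 means 26 network bits, 6 host bits
Binary: 11111111111111111111111111000000
Mask: 255.255.255.192


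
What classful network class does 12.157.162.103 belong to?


First octet: 12
Binary: 00001100
0xxxxxxx -> Class A (1-126)
Class A, default mask 255.0.0.0 (/8)


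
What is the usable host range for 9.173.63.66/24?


Network: 9.173.63.0
Broadcast: 9.173.63.255
First usable = network + 1
Last usable = broadcast - 1
Range: 9.173.63.1 to 9.173.63.254


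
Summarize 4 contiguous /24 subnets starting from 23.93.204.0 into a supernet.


Original prefix: /24
Number of subnets: 4 = 2^2
New prefix = 24 - 2 = 22
Supernet: 23.93.204.0/22


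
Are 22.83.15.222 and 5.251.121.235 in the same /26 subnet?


Mask: 255.255.255.192
22.83.15.222 AND mask = 22.83.15.192
5.251.121.235 AND mask = 5.251.121.192
No, different subnets (22.83.15.192 vs 5.251.121.192)


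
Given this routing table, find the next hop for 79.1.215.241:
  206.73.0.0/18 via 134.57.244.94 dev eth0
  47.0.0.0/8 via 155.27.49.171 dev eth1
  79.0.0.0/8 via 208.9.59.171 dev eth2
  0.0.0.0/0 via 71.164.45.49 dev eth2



Longest prefix match for 79.1.215.241:
  /18 206.73.0.0: no
  /8 47.0.0.0: no
  /8 79.0.0.0: MATCH
  /0 0.0.0.0: MATCH
Selected: next-hop 208.9.59.171 via eth2 (matched /8)


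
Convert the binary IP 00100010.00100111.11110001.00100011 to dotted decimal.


00100010 = 34
00100111 = 39
11110001 = 241
00100011 = 35
IP: 34.39.241.35


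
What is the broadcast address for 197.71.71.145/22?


Network: 197.71.68.0/22
Host bits = 10
Set all host bits to 1:
Broadcast: 197.71.71.255


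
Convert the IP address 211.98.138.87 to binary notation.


211 = 11010011
98 = 01100010
138 = 10001010
87 = 01010111
Binary: 11010011.01100010.10001010.01010111


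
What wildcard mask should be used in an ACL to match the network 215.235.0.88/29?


Subnet mask: 255.255.255.248
Wildcard = 255.255.255.255 - subnet mask
255 - 255 = 0
255 - 255 = 0
255 - 255 = 0
255 - 248 = 7
Wildcard: 0.0.0.7


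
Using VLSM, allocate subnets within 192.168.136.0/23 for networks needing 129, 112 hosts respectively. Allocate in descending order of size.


129 hosts -> /24 (254 usable): 192.168.136.0/24
112 hosts -> /25 (126 usable): 192.168.137.0/25
Allocation: 192.168.136.0/24 (129 hosts, 254 usable); 192.168.137.0/25 (112 hosts, 126 usable)


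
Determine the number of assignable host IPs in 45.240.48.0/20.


Host bits = 32 - 20 = 12
Total addresses = 2^12 = 4096
Usable = total - 2 (network and broadcast)
Usable hosts: 4094


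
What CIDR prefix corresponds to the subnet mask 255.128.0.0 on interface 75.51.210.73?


Binary: 11111111.10000000.00000000.00000000
Count leading 1s
Prefix: /9


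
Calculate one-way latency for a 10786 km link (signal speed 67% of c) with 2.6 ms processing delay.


Speed = 0.67 * 3e5 km/s = 201000 km/s
Propagation delay = 10786 / 201000 = 0.0537 s = 53.6617 ms
Processing delay = 2.6 ms
Total one-way latency = 56.2617 ms


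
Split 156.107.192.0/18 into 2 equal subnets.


New prefix = 18 + 1 = 19
Each subnet has 8192 addresses
  156.107.192.0/19
  156.107.224.0/19
Subnets: 156.107.192.0/19, 156.107.224.0/19


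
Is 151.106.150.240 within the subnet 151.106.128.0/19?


Subnet network: 151.106.128.0
Test IP AND mask: 151.106.128.0
Yes, 151.106.150.240 is in 151.106.128.0/19


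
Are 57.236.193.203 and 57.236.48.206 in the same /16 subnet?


Mask: 255.255.0.0
57.236.193.203 AND mask = 57.236.0.0
57.236.48.206 AND mask = 57.236.0.0
Yes, same subnet (57.236.0.0)


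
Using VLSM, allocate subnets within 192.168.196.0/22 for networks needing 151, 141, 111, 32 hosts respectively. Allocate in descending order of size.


151 hosts -> /24 (254 usable): 192.168.196.0/24
141 hosts -> /24 (254 usable): 192.168.197.0/24
111 hosts -> /25 (126 usable): 192.168.198.0/25
32 hosts -> /26 (62 usable): 192.168.198.128/26
Allocation: 192.168.196.0/24 (151 hosts, 254 usable); 192.168.197.0/24 (141 hosts, 254 usable); 192.168.198.0/25 (111 hosts, 126 usable); 192.168.198.128/26 (32 hosts, 62 usable)


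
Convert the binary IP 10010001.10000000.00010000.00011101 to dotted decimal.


10010001 = 145
10000000 = 128
00010000 = 16
00011101 = 29
IP: 145.128.16.29


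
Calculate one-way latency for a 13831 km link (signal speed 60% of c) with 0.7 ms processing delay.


Speed = 0.6 * 3e5 km/s = 180000 km/s
Propagation delay = 13831 / 180000 = 0.0768 s = 76.8389 ms
Processing delay = 0.7 ms
Total one-way latency = 77.5389 ms


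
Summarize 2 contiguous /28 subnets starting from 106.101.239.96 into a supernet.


Original prefix: /28
Number of subnets: 2 = 2^1
New prefix = 28 - 1 = 27
Supernet: 106.101.239.96/27


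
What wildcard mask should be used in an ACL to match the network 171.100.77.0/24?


Subnet mask: 255.255.255.0
Wildcard = 255.255.255.255 - subnet mask
255 - 255 = 0
255 - 255 = 0
255 - 255 = 0
255 - 0 = 255
Wildcard: 0.0.0.255


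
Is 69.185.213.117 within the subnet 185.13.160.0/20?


Subnet network: 185.13.160.0
Test IP AND mask: 69.185.208.0
No, 69.185.213.117 is not in 185.13.160.0/20


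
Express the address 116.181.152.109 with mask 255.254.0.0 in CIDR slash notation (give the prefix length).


Binary: 11111111.11111110.00000000.00000000
Count leading 1s
Prefix: /15


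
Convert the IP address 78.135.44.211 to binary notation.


78 = 01001110
135 = 10000111
44 = 00101100
211 = 11010011
Binary: 01001110.10000111.00101100.11010011


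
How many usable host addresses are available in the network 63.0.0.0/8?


Host bits = 32 - 8 = 24
Total addresses = 2^24 = 16777216
Usable = total - 2 (network and broadcast)
Usable hosts: 16777214


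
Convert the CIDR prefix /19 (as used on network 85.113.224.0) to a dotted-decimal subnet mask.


/19 means 19 network bits, 13 host bits
Binary: 11111111111111111110000000000000
Mask: 255.255.224.0


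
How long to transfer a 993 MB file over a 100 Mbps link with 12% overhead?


Effective throughput = 100 * (1 - 12/100) = 88 Mbps
File size in Mb = 993 * 8 = 7944 Mb
Time = 7944 / 88
Time = 90.2727 seconds


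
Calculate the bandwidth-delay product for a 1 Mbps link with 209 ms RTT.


BDP = bandwidth * RTT
= 1 Mbps * 209 ms
= 1 * 1e6 * 209 / 1000 bits
= 209000 bits
= 26125 bytes
= 25.5127 KB
BDP = 209000 bits (26125 bytes)


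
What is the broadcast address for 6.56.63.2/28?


Network: 6.56.63.0/28
Host bits = 4
Set all host bits to 1:
Broadcast: 6.56.63.15


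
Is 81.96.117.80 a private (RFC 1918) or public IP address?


RFC 1918 private ranges:
  10.0.0.0/8 (10.0.0.0 - 10.255.255.255)
  172.16.0.0/12 (172.16.0.0 - 172.31.255.255)
  192.168.0.0/16 (192.168.0.0 - 192.168.255.255)
Public (not in any RFC 1918 range)


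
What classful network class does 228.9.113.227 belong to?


First octet: 228
Binary: 11100100
1110xxxx -> Class D (224-239)
Class D (multicast), default mask N/A


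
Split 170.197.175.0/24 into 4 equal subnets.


New prefix = 24 + 2 = 26
Each subnet has 64 addresses
  170.197.175.0/26
  170.197.175.64/26
  170.197.175.128/26
  170.197.175.192/26
Subnets: 170.197.175.0/26, 170.197.175.64/26, 170.197.175.128/26, 170.197.175.192/26


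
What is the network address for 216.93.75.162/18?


IP:   11011000.01011101.01001011.10100010
Mask: 11111111.11111111.11000000.00000000
AND operation:
Net:  11011000.01011101.01000000.00000000
Network: 216.93.64.0/18


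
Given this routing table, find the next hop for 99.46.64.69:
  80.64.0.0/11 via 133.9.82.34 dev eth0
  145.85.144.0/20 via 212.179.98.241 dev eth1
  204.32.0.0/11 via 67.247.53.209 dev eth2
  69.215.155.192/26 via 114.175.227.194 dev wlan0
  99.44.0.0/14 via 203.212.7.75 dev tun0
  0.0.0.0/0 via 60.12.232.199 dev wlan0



Longest prefix match for 99.46.64.69:
  /11 80.64.0.0: no
  /20 145.85.144.0: no
  /11 204.32.0.0: no
  /26 69.215.155.192: no
  /14 99.44.0.0: MATCH
  /0 0.0.0.0: MATCH
Selected: next-hop 203.212.7.75 via tun0 (matched /14)


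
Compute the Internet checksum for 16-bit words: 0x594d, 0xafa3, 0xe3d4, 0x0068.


Sum all words (with carry folding):
+ 0x594d = 0x594d
+ 0xafa3 = 0x08f1
+ 0xe3d4 = 0xecc5
+ 0x0068 = 0xed2d
One's complement: ~0xed2d
Checksum = 0x12d2


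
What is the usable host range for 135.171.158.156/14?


Network: 135.168.0.0
Broadcast: 135.171.255.255
First usable = network + 1
Last usable = broadcast - 1
Range: 135.168.0.1 to 135.171.255.254


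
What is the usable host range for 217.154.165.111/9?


Network: 217.128.0.0
Broadcast: 217.255.255.255
First usable = network + 1
Last usable = broadcast - 1
Range: 217.128.0.1 to 217.255.255.254


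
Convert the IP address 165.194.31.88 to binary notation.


165 = 10100101
194 = 11000010
31 = 00011111
88 = 01011000
Binary: 10100101.11000010.00011111.01011000


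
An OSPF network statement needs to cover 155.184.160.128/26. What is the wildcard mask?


Subnet mask: 255.255.255.192
Wildcard = 255.255.255.255 - subnet mask
255 - 255 = 0
255 - 255 = 0
255 - 255 = 0
255 - 192 = 63
Wildcard: 0.0.0.63


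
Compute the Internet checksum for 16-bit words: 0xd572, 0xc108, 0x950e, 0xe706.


Sum all words (with carry folding):
+ 0xd572 = 0xd572
+ 0xc108 = 0x967b
+ 0x950e = 0x2b8a
+ 0xe706 = 0x1291
One's complement: ~0x1291
Checksum = 0xed6e


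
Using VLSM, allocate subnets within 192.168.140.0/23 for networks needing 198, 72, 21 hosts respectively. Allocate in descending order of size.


198 hosts -> /24 (254 usable): 192.168.140.0/24
72 hosts -> /25 (126 usable): 192.168.141.0/25
21 hosts -> /27 (30 usable): 192.168.141.128/27
Allocation: 192.168.140.0/24 (198 hosts, 254 usable); 192.168.141.0/25 (72 hosts, 126 usable); 192.168.141.128/27 (21 hosts, 30 usable)


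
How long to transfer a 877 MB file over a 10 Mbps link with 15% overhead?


Effective throughput = 10 * (1 - 15/100) = 8.5 Mbps
File size in Mb = 877 * 8 = 7016 Mb
Time = 7016 / 8.5
Time = 825.4118 seconds


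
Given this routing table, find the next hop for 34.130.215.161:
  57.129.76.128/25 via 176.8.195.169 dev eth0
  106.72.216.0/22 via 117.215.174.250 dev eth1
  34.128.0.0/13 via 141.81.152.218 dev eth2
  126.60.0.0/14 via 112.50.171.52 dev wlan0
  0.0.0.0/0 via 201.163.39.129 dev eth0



Longest prefix match for 34.130.215.161:
  /25 57.129.76.128: no
  /22 106.72.216.0: no
  /13 34.128.0.0: MATCH
  /14 126.60.0.0: no
  /0 0.0.0.0: MATCH
Selected: next-hop 141.81.152.218 via eth2 (matched /13)


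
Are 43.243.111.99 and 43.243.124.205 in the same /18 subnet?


Mask: 255.255.192.0
43.243.111.99 AND mask = 43.243.64.0
43.243.124.205 AND mask = 43.243.64.0
Yes, same subnet (43.243.64.0)


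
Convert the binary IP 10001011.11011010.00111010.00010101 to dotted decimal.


10001011 = 139
11011010 = 218
00111010 = 58
00010101 = 21
IP: 139.218.58.21


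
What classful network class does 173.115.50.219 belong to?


First octet: 173
Binary: 10101101
10xxxxxx -> Class B (128-191)
Class B, default mask 255.255.0.0 (/16)


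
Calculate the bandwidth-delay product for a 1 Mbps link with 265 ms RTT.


BDP = bandwidth * RTT
= 1 Mbps * 265 ms
= 1 * 1e6 * 265 / 1000 bits
= 265000 bits
= 33125 bytes
= 32.3486 KB
BDP = 265000 bits (33125 bytes)


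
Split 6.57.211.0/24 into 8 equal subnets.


New prefix = 24 + 3 = 27
Each subnet has 32 addresses
  6.57.211.0/27
  6.57.211.32/27
  6.57.211.64/27
  6.57.211.96/27
  6.57.211.128/27
  6.57.211.160/27
  6.57.211.192/27
  6.57.211.224/27
Subnets: 6.57.211.0/27, 6.57.211.32/27, 6.57.211.64/27, 6.57.211.96/27, 6.57.211.128/27, 6.57.211.160/27, 6.57.211.192/27, 6.57.211.224/27


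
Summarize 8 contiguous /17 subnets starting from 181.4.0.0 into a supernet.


Original prefix: /17
Number of subnets: 8 = 2^3
New prefix = 17 - 3 = 14
Supernet: 181.4.0.0/14


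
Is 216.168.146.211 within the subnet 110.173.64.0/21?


Subnet network: 110.173.64.0
Test IP AND mask: 216.168.144.0
No, 216.168.146.211 is not in 110.173.64.0/21


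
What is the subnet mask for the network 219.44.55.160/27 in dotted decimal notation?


/27 means 27 network bits, 5 host bits
Binary: 11111111111111111111111111100000
Mask: 255.255.255.224


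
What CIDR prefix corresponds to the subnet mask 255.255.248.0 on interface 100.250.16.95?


Binary: 11111111.11111111.11111000.00000000
Count leading 1s
Prefix: /21


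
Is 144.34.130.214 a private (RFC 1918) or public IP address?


RFC 1918 private ranges:
  10.0.0.0/8 (10.0.0.0 - 10.255.255.255)
  172.16.0.0/12 (172.16.0.0 - 172.31.255.255)
  192.168.0.0/16 (192.168.0.0 - 192.168.255.255)
Public (not in any RFC 1918 range)


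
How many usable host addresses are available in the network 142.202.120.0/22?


Host bits = 32 - 22 = 10
Total addresses = 2^10 = 1024
Usable = total - 2 (network and broadcast)
Usable hosts: 1022


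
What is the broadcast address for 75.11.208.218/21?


Network: 75.11.208.0/21
Host bits = 11
Set all host bits to 1:
Broadcast: 75.11.215.255


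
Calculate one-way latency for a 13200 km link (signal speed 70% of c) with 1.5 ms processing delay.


Speed = 0.7 * 3e5 km/s = 210000 km/s
Propagation delay = 13200 / 210000 = 0.0629 s = 62.8571 ms
Processing delay = 1.5 ms
Total one-way latency = 64.3571 ms


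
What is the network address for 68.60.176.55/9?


IP:   01000100.00111100.10110000.00110111
Mask: 11111111.10000000.00000000.00000000
AND operation:
Net:  01000100.00000000.00000000.00000000
Network: 68.0.0.0/9


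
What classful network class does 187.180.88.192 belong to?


First octet: 187
Binary: 10111011
10xxxxxx -> Class B (128-191)
Class B, default mask 255.255.0.0 (/16)


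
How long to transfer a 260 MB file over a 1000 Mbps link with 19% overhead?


Effective throughput = 1000 * (1 - 19/100) = 810 Mbps
File size in Mb = 260 * 8 = 2080 Mb
Time = 2080 / 810
Time = 2.5679 seconds


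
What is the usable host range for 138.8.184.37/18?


Network: 138.8.128.0
Broadcast: 138.8.191.255
First usable = network + 1
Last usable = broadcast - 1
Range: 138.8.128.1 to 138.8.191.254


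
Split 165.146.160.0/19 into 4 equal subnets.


New prefix = 19 + 2 = 21
Each subnet has 2048 addresses
  165.146.160.0/21
  165.146.168.0/21
  165.146.176.0/21
  165.146.184.0/21
Subnets: 165.146.160.0/21, 165.146.168.0/21, 165.146.176.0/21, 165.146.184.0/21


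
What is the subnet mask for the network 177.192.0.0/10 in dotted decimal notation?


/10 means 10 network bits, 22 host bits
Binary: 11111111110000000000000000000000
Mask: 255.192.0.0


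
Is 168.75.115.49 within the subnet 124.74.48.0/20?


Subnet network: 124.74.48.0
Test IP AND mask: 168.75.112.0
No, 168.75.115.49 is not in 124.74.48.0/20


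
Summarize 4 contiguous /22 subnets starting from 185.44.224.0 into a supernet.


Original prefix: /22
Number of subnets: 4 = 2^2
New prefix = 22 - 2 = 20
Supernet: 185.44.224.0/20


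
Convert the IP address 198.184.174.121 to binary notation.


198 = 11000110
184 = 10111000
174 = 10101110
121 = 01111001
Binary: 11000110.10111000.10101110.01111001


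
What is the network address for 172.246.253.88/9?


IP:   10101100.11110110.11111101.01011000
Mask: 11111111.10000000.00000000.00000000
AND operation:
Net:  10101100.10000000.00000000.00000000
Network: 172.128.0.0/9


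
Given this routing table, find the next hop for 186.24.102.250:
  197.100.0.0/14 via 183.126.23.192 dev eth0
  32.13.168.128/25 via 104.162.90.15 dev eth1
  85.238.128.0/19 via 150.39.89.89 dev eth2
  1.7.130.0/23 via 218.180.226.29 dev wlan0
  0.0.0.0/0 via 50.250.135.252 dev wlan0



Longest prefix match for 186.24.102.250:
  /14 197.100.0.0: no
  /25 32.13.168.128: no
  /19 85.238.128.0: no
  /23 1.7.130.0: no
  /0 0.0.0.0: MATCH
Selected: next-hop 50.250.135.252 via wlan0 (matched /0)


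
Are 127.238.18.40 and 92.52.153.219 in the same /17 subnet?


Mask: 255.255.128.0
127.238.18.40 AND mask = 127.238.0.0
92.52.153.219 AND mask = 92.52.128.0
No, different subnets (127.238.0.0 vs 92.52.128.0)


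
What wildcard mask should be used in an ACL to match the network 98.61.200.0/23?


Subnet mask: 255.255.254.0
Wildcard = 255.255.255.255 - subnet mask
255 - 255 = 0
255 - 255 = 0
255 - 254 = 1
255 - 0 = 255
Wildcard: 0.0.1.255


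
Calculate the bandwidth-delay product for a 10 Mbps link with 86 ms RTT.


BDP = bandwidth * RTT
= 10 Mbps * 86 ms
= 10 * 1e6 * 86 / 1000 bits
= 860000 bits
= 107500 bytes
= 104.9805 KB
BDP = 860000 bits (107500 bytes)


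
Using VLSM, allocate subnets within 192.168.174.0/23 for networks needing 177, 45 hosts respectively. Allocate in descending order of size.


177 hosts -> /24 (254 usable): 192.168.174.0/24
45 hosts -> /26 (62 usable): 192.168.175.0/26
Allocation: 192.168.174.0/24 (177 hosts, 254 usable); 192.168.175.0/26 (45 hosts, 62 usable)


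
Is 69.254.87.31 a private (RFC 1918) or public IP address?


RFC 1918 private ranges:
  10.0.0.0/8 (10.0.0.0 - 10.255.255.255)
  172.16.0.0/12 (172.16.0.0 - 172.31.255.255)
  192.168.0.0/16 (192.168.0.0 - 192.168.255.255)
Public (not in any RFC 1918 range)


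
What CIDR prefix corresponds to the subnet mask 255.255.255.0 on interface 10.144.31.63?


Binary: 11111111.11111111.11111111.00000000
Count leading 1s
Prefix: /24


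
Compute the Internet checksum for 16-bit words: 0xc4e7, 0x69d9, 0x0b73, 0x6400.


Sum all words (with carry folding):
+ 0xc4e7 = 0xc4e7
+ 0x69d9 = 0x2ec1
+ 0x0b73 = 0x3a34
+ 0x6400 = 0x9e34
One's complement: ~0x9e34
Checksum = 0x61cb


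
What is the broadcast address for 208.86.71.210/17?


Network: 208.86.0.0/17
Host bits = 15
Set all host bits to 1:
Broadcast: 208.86.127.255


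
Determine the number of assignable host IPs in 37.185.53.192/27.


Host bits = 32 - 27 = 5
Total addresses = 2^5 = 32
Usable = total - 2 (network and broadcast)
Usable hosts: 30


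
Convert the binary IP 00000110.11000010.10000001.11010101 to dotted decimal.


00000110 = 6
11000010 = 194
10000001 = 129
11010101 = 213
IP: 6.194.129.213


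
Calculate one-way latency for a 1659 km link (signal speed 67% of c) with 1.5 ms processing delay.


Speed = 0.67 * 3e5 km/s = 201000 km/s
Propagation delay = 1659 / 201000 = 0.0083 s = 8.2537 ms
Processing delay = 1.5 ms
Total one-way latency = 9.7537 ms
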